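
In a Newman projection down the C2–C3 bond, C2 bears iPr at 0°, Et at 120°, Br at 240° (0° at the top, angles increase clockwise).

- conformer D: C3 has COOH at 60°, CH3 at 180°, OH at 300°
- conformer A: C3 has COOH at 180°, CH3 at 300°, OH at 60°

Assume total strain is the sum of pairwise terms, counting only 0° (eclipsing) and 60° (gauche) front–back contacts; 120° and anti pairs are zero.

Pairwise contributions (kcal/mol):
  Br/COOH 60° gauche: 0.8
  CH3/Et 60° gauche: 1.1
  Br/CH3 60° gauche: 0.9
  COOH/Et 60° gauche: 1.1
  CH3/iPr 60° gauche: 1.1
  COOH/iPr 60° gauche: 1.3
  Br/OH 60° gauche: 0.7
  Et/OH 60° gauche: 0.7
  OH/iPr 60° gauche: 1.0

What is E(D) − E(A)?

+0.5 kcal/mol

D (staggered): iPr–COOH gauche, iPr–OH gauche, Et–COOH gauche, Et–CH3 gauche, Br–CH3 gauche, Br–OH gauche; 1.3 + 1.0 + 1.1 + 1.1 + 0.9 + 0.7 = 6.1 kcal/mol.
A (staggered): iPr–CH3 gauche, iPr–OH gauche, Et–COOH gauche, Et–OH gauche, Br–COOH gauche, Br–CH3 gauche; 1.1 + 1.0 + 1.1 + 0.7 + 0.8 + 0.9 = 5.6 kcal/mol.
E(D) − E(A) = 6.1 − 5.6 = +0.5 kcal/mol.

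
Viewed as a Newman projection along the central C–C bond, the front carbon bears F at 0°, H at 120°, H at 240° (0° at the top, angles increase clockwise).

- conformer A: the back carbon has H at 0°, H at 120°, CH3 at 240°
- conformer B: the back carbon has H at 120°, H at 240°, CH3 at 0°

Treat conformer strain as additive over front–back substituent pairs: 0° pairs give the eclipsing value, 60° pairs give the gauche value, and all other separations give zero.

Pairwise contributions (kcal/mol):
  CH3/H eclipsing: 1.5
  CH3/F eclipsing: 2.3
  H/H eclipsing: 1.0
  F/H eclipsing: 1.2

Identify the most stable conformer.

A (eclipsed): F(0°)/H(0°) eclipsed 1.2; H(120°)/H(120°) eclipsed 1.0; H(240°)/CH3(240°) eclipsed 1.5 → 3.7 kcal/mol.
B (eclipsed): F(0°)/CH3(0°) eclipsed 2.3; H(120°)/H(120°) eclipsed 1.0; H(240°)/H(240°) eclipsed 1.0 → 4.3 kcal/mol.
A has the lowest total (3.7 kcal/mol).

A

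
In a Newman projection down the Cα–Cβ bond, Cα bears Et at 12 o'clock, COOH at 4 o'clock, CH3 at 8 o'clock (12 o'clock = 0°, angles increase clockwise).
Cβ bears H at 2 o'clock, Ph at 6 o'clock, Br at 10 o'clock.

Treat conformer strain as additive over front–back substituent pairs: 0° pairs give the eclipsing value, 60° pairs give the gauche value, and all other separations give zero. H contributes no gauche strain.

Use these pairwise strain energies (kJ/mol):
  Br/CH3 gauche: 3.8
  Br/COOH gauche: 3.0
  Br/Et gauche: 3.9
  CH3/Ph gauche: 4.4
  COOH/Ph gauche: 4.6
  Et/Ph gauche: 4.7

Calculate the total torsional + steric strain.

16.7 kJ/mol

This conformer (staggered): Et–Br gauche, COOH–Ph gauche, CH3–Ph gauche, CH3–Br gauche; 3.9 + 4.6 + 4.4 + 3.8 = 16.7 kJ/mol.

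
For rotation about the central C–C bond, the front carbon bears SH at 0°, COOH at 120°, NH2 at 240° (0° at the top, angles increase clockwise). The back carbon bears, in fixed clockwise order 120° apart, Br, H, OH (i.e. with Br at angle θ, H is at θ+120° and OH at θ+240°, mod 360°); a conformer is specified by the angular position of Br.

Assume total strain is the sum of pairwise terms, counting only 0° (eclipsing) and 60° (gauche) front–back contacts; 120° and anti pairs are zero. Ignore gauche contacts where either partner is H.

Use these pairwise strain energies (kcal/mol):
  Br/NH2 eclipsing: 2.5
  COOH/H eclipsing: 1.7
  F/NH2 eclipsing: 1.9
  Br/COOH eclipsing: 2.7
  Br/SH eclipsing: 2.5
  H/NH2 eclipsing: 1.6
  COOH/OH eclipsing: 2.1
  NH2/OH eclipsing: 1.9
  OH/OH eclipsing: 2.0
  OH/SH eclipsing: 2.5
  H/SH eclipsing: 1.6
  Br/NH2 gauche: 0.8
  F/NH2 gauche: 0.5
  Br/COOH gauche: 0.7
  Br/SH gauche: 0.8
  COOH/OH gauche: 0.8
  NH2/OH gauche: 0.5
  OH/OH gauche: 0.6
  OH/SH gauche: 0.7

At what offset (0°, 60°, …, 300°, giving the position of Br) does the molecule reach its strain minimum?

Br at 0° (eclipsed): SH(0°)/Br(0°) eclipsed 2.5; COOH(120°)/H(120°) eclipsed 1.7; NH2(240°)/OH(240°) eclipsed 1.9 → 6.1 kcal/mol.
Br at 60° (staggered): SH(0°)/Br(60°) gauche 0.8; SH(0°)/OH(300°) gauche 0.7; COOH(120°)/Br(60°) gauche 0.7; NH2(240°)/OH(300°) gauche 0.5 → 2.7 kcal/mol.
Br at 120° (eclipsed): SH(0°)/OH(0°) eclipsed 2.5; COOH(120°)/Br(120°) eclipsed 2.7; NH2(240°)/H(240°) eclipsed 1.6 → 6.8 kcal/mol.
Br at 180° (staggered): SH(0°)/OH(60°) gauche 0.7; COOH(120°)/Br(180°) gauche 0.7; COOH(120°)/OH(60°) gauche 0.8; NH2(240°)/Br(180°) gauche 0.8 → 3.0 kcal/mol.
Br at 240° (eclipsed): SH(0°)/H(0°) eclipsed 1.6; COOH(120°)/OH(120°) eclipsed 2.1; NH2(240°)/Br(240°) eclipsed 2.5 → 6.2 kcal/mol.
Br at 300° (staggered): SH(0°)/Br(300°) gauche 0.8; COOH(120°)/OH(180°) gauche 0.8; NH2(240°)/Br(300°) gauche 0.8; NH2(240°)/OH(180°) gauche 0.5 → 2.9 kcal/mol.
The minimum (2.7 kcal/mol) occurs with Br at 60°.

60°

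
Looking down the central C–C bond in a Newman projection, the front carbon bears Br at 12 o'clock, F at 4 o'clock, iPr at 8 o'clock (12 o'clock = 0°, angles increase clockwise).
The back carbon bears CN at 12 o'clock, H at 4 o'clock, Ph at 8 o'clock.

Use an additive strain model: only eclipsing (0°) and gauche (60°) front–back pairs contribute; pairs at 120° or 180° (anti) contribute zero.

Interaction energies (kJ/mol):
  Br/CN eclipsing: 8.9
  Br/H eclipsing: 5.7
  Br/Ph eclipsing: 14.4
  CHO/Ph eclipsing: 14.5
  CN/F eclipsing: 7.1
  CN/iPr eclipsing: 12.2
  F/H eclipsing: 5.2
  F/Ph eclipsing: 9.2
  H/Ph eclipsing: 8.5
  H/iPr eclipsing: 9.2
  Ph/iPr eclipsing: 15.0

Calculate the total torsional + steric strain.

This conformer (eclipsed): Br(0°)/CN(0°) eclipsed 8.9; F(120°)/H(120°) eclipsed 5.2; iPr(240°)/Ph(240°) eclipsed 15.0 → 29.1 kJ/mol.

29.1 kJ/mol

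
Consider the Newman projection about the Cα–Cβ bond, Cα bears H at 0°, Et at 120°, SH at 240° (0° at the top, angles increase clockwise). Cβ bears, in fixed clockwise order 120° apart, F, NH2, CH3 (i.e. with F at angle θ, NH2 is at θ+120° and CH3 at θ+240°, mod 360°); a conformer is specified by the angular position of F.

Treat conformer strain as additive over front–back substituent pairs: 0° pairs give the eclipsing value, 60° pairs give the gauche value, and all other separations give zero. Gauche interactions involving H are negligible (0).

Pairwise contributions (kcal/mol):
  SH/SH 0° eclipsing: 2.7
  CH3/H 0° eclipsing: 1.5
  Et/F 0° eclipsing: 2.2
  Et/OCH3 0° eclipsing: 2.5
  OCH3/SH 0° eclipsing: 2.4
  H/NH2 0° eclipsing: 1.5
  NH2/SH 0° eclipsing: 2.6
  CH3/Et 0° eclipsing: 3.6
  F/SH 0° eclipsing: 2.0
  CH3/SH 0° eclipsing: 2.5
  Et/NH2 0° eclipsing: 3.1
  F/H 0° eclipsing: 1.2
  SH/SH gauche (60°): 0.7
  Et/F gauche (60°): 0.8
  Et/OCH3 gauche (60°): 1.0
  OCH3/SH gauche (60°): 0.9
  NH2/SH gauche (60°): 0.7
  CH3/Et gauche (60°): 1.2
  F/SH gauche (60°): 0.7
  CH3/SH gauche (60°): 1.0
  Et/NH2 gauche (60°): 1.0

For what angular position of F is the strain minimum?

180°

F at 0° is eclipsed. H at 0° is eclipsed with F at 0° (1.2); Et at 120° is eclipsed with NH2 at 120° (3.1); SH at 240° is eclipsed with CH3 at 240° (2.5). Total 6.8 kcal/mol.
F at 60° is staggered. Et at 120° is gauche with F at 60° (0.8); Et at 120° is gauche with NH2 at 180° (1.0); SH at 240° is gauche with NH2 at 180° (0.7); SH at 240° is gauche with CH3 at 300° (1.0). Total 3.5 kcal/mol.
F at 120° is eclipsed. H at 0° is eclipsed with CH3 at 0° (1.5); Et at 120° is eclipsed with F at 120° (2.2); SH at 240° is eclipsed with NH2 at 240° (2.6). Total 6.3 kcal/mol.
F at 180° is staggered. Et at 120° is gauche with F at 180° (0.8); Et at 120° is gauche with CH3 at 60° (1.2); SH at 240° is gauche with F at 180° (0.7); SH at 240° is gauche with NH2 at 300° (0.7). Total 3.4 kcal/mol.
F at 240° is eclipsed. H at 0° is eclipsed with NH2 at 0° (1.5); Et at 120° is eclipsed with CH3 at 120° (3.6); SH at 240° is eclipsed with F at 240° (2.0). Total 7.1 kcal/mol.
F at 300° is staggered. Et at 120° is gauche with NH2 at 60° (1.0); Et at 120° is gauche with CH3 at 180° (1.2); SH at 240° is gauche with F at 300° (0.7); SH at 240° is gauche with CH3 at 180° (1.0). Total 3.9 kcal/mol.
The minimum (3.4 kcal/mol) occurs with F at 180°.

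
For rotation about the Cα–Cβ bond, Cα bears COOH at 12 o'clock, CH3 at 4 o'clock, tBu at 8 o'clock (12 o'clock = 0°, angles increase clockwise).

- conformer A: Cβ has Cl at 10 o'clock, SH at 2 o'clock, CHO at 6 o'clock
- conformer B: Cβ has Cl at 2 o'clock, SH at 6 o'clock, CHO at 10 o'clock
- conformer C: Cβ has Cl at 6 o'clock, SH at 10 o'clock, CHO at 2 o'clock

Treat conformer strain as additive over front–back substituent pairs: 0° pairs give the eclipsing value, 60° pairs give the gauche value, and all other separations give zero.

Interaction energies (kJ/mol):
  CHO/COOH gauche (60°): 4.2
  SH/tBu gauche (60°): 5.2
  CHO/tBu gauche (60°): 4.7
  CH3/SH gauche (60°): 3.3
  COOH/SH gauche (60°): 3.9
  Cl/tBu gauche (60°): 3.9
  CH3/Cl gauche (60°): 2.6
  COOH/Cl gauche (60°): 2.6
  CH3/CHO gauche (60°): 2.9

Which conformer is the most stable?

A

A is staggered. COOH at 0° is gauche with Cl at 300° (2.6); COOH at 0° is gauche with SH at 60° (3.9); CH3 at 120° is gauche with SH at 60° (3.3); CH3 at 120° is gauche with CHO at 180° (2.9); tBu at 240° is gauche with Cl at 300° (3.9); tBu at 240° is gauche with CHO at 180° (4.7). Total 21.3 kJ/mol.
B is staggered. COOH at 0° is gauche with Cl at 60° (2.6); COOH at 0° is gauche with CHO at 300° (4.2); CH3 at 120° is gauche with Cl at 60° (2.6); CH3 at 120° is gauche with SH at 180° (3.3); tBu at 240° is gauche with SH at 180° (5.2); tBu at 240° is gauche with CHO at 300° (4.7). Total 22.6 kJ/mol.
C is staggered. COOH at 0° is gauche with SH at 300° (3.9); COOH at 0° is gauche with CHO at 60° (4.2); CH3 at 120° is gauche with Cl at 180° (2.6); CH3 at 120° is gauche with CHO at 60° (2.9); tBu at 240° is gauche with Cl at 180° (3.9); tBu at 240° is gauche with SH at 300° (5.2). Total 22.7 kJ/mol.
A has the lowest total (21.3 kJ/mol).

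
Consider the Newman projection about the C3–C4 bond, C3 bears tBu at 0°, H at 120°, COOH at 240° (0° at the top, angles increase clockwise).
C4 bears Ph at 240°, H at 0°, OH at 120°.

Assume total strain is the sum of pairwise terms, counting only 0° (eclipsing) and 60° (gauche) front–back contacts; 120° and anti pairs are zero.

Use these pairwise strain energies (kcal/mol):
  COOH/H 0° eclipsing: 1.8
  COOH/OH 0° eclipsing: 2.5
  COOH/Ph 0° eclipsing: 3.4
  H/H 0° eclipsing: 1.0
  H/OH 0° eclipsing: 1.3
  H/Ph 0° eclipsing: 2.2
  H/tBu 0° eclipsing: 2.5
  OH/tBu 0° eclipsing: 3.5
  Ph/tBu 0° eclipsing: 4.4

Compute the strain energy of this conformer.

7.2 kcal/mol

This conformer is eclipsed. tBu at 0° is eclipsed with H at 0° (2.5); H at 120° is eclipsed with OH at 120° (1.3); COOH at 240° is eclipsed with Ph at 240° (3.4). Total 7.2 kcal/mol.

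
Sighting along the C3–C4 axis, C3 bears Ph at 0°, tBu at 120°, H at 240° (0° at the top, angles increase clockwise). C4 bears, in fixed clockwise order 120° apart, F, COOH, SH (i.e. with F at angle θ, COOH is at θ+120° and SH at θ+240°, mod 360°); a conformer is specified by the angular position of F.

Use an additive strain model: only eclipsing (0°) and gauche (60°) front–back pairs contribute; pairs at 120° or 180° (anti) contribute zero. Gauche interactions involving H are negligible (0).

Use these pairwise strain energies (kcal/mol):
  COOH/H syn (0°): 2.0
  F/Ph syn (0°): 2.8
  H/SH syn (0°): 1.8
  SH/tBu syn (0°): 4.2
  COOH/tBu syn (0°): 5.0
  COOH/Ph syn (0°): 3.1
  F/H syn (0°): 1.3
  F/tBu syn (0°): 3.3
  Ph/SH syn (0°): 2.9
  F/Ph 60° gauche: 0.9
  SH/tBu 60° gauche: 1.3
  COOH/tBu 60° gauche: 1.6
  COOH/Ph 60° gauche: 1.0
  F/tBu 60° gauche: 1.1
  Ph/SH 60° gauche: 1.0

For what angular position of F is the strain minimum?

F at 0° is eclipsed. Ph at 0° is eclipsed with F at 0° (2.8); tBu at 120° is eclipsed with COOH at 120° (5.0); H at 240° is eclipsed with SH at 240° (1.8). Total 9.6 kcal/mol.
F at 60° is staggered. Ph at 0° is gauche with F at 60° (0.9); Ph at 0° is gauche with SH at 300° (1.0); tBu at 120° is gauche with F at 60° (1.1); tBu at 120° is gauche with COOH at 180° (1.6). Total 4.6 kcal/mol.
F at 120° is eclipsed. Ph at 0° is eclipsed with SH at 0° (2.9); tBu at 120° is eclipsed with F at 120° (3.3); H at 240° is eclipsed with COOH at 240° (2.0). Total 8.2 kcal/mol.
F at 180° is staggered. Ph at 0° is gauche with COOH at 300° (1.0); Ph at 0° is gauche with SH at 60° (1.0); tBu at 120° is gauche with F at 180° (1.1); tBu at 120° is gauche with SH at 60° (1.3). Total 4.4 kcal/mol.
F at 240° is eclipsed. Ph at 0° is eclipsed with COOH at 0° (3.1); tBu at 120° is eclipsed with SH at 120° (4.2); H at 240° is eclipsed with F at 240° (1.3). Total 8.6 kcal/mol.
F at 300° is staggered. Ph at 0° is gauche with F at 300° (0.9); Ph at 0° is gauche with COOH at 60° (1.0); tBu at 120° is gauche with COOH at 60° (1.6); tBu at 120° is gauche with SH at 180° (1.3). Total 4.8 kcal/mol.
The minimum (4.4 kcal/mol) occurs with F at 180°.

180°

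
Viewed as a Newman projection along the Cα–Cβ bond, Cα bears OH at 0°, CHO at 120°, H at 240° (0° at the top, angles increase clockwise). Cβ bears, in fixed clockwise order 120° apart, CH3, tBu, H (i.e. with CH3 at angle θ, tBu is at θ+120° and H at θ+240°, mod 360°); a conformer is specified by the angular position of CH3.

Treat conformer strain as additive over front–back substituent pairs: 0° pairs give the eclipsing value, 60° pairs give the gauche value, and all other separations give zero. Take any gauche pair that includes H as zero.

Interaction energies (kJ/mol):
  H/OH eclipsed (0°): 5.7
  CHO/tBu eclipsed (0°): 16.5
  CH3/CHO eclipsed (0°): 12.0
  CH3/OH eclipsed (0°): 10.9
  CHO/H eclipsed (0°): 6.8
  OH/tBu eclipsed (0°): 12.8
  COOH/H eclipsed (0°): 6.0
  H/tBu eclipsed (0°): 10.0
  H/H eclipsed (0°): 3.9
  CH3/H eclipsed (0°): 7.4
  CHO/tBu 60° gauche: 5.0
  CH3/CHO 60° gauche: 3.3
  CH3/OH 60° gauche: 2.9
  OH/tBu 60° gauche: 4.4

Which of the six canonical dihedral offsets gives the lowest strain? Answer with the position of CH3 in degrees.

CH3 at 0° (eclipsed): OH(0°)/CH3(0°) eclipsed 10.9; CHO(120°)/tBu(120°) eclipsed 16.5; H(240°)/H(240°) eclipsed 3.9 → 31.3 kJ/mol.
CH3 at 60° (staggered): OH(0°)/CH3(60°) gauche 2.9; CHO(120°)/CH3(60°) gauche 3.3; CHO(120°)/tBu(180°) gauche 5.0 → 11.2 kJ/mol.
CH3 at 120° (eclipsed): OH(0°)/H(0°) eclipsed 5.7; CHO(120°)/CH3(120°) eclipsed 12.0; H(240°)/tBu(240°) eclipsed 10.0 → 27.7 kJ/mol.
CH3 at 180° (staggered): OH(0°)/tBu(300°) gauche 4.4; CHO(120°)/CH3(180°) gauche 3.3 → 7.7 kJ/mol.
CH3 at 240° (eclipsed): OH(0°)/tBu(0°) eclipsed 12.8; CHO(120°)/H(120°) eclipsed 6.8; H(240°)/CH3(240°) eclipsed 7.4 → 27.0 kJ/mol.
CH3 at 300° (staggered): OH(0°)/CH3(300°) gauche 2.9; OH(0°)/tBu(60°) gauche 4.4; CHO(120°)/tBu(60°) gauche 5.0 → 12.3 kJ/mol.
The minimum (7.7 kJ/mol) occurs with CH3 at 180°.

180°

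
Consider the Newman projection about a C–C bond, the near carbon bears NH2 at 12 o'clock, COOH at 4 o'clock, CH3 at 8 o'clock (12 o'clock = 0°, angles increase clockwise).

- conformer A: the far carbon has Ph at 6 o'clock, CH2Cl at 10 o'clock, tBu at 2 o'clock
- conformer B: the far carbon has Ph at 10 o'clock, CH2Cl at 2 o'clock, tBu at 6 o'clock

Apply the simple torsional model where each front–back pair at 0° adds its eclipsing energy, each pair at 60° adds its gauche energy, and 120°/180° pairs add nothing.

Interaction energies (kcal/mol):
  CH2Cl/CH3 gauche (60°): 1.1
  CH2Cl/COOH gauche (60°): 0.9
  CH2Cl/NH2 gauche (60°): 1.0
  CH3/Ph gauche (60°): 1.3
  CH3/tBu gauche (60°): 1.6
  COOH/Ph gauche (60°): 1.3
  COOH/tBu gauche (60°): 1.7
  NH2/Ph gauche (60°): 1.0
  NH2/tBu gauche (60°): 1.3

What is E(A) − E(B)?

A (staggered): NH2–CH2Cl gauche, NH2–tBu gauche, COOH–Ph gauche, COOH–tBu gauche, CH3–Ph gauche, CH3–CH2Cl gauche; 1.0 + 1.3 + 1.3 + 1.7 + 1.3 + 1.1 = 7.7 kcal/mol.
B (staggered): NH2–Ph gauche, NH2–CH2Cl gauche, COOH–CH2Cl gauche, COOH–tBu gauche, CH3–Ph gauche, CH3–tBu gauche; 1.0 + 1.0 + 0.9 + 1.7 + 1.3 + 1.6 = 7.5 kcal/mol.
E(A) − E(B) = 7.7 − 7.5 = +0.2 kcal/mol.

+0.2 kcal/mol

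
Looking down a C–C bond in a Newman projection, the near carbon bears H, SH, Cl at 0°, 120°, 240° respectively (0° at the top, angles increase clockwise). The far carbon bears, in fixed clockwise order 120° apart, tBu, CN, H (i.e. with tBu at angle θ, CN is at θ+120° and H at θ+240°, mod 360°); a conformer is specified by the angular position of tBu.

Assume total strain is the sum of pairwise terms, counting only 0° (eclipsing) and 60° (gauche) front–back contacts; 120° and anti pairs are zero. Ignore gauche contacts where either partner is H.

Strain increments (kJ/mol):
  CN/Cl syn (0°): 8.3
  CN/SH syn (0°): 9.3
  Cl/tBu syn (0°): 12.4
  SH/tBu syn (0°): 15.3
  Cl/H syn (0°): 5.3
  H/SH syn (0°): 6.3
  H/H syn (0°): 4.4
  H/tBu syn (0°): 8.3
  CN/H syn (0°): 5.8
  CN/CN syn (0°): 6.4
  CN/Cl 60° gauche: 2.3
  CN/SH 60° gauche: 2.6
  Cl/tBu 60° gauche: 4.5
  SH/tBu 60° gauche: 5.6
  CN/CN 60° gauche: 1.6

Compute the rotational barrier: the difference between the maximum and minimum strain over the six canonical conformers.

tBu at 0° (eclipsed): H(0°)/tBu(0°) eclipsed 8.3; SH(120°)/CN(120°) eclipsed 9.3; Cl(240°)/H(240°) eclipsed 5.3 → 22.9 kJ/mol.
tBu at 60° (staggered): SH(120°)/tBu(60°) gauche 5.6; SH(120°)/CN(180°) gauche 2.6; Cl(240°)/CN(180°) gauche 2.3 → 10.5 kJ/mol.
tBu at 120° (eclipsed): H(0°)/H(0°) eclipsed 4.4; SH(120°)/tBu(120°) eclipsed 15.3; Cl(240°)/CN(240°) eclipsed 8.3 → 28.0 kJ/mol.
tBu at 180° (staggered): SH(120°)/tBu(180°) gauche 5.6; Cl(240°)/tBu(180°) gauche 4.5; Cl(240°)/CN(300°) gauche 2.3 → 12.4 kJ/mol.
tBu at 240° (eclipsed): H(0°)/CN(0°) eclipsed 5.8; SH(120°)/H(120°) eclipsed 6.3; Cl(240°)/tBu(240°) eclipsed 12.4 → 24.5 kJ/mol.
tBu at 300° (staggered): SH(120°)/CN(60°) gauche 2.6; Cl(240°)/tBu(300°) gauche 4.5 → 7.1 kJ/mol.
Max at 120° (28.0 kJ/mol), min at 300° (7.1 kJ/mol); barrier = 20.9 kJ/mol.

20.9 kJ/mol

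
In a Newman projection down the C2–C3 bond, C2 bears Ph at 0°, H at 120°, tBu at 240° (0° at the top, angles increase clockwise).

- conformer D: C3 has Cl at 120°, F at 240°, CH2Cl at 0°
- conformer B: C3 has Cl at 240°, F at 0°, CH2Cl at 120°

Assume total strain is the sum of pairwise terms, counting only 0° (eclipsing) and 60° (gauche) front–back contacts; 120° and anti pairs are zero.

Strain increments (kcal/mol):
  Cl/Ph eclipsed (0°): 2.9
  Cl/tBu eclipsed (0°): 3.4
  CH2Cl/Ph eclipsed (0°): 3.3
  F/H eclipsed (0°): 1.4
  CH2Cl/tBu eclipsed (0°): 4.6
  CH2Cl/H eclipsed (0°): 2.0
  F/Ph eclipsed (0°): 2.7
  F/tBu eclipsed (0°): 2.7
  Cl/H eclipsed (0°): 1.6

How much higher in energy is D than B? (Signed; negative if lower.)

D is eclipsed. Ph at 0° is eclipsed with CH2Cl at 0° (3.3); H at 120° is eclipsed with Cl at 120° (1.6); tBu at 240° is eclipsed with F at 240° (2.7). Total 7.6 kcal/mol.
B is eclipsed. Ph at 0° is eclipsed with F at 0° (2.7); H at 120° is eclipsed with CH2Cl at 120° (2.0); tBu at 240° is eclipsed with Cl at 240° (3.4). Total 8.1 kcal/mol.
E(D) − E(B) = 7.6 − 8.1 = -0.5 kcal/mol.

-0.5 kcal/mol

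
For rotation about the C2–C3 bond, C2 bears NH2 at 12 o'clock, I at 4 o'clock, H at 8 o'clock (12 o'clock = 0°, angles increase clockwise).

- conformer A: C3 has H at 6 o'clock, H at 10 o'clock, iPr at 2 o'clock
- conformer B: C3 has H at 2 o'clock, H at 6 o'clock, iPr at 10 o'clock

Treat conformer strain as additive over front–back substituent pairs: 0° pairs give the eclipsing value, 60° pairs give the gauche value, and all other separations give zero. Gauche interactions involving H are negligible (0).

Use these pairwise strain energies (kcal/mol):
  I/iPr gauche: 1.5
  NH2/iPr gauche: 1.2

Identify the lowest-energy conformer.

A (staggered): NH2(0°)/iPr(60°) gauche 1.2; I(120°)/iPr(60°) gauche 1.5 → 2.7 kcal/mol.
B (staggered): NH2(0°)/iPr(300°) gauche 1.2 → 1.2 kcal/mol.
B has the lowest total (1.2 kcal/mol).

B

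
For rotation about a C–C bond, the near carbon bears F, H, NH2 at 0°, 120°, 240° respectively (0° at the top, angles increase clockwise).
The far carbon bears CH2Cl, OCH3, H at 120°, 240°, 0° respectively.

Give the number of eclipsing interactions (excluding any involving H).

1

Non-H eclipsing pairs: NH2(240°)/OCH3(240°) — 1 interaction.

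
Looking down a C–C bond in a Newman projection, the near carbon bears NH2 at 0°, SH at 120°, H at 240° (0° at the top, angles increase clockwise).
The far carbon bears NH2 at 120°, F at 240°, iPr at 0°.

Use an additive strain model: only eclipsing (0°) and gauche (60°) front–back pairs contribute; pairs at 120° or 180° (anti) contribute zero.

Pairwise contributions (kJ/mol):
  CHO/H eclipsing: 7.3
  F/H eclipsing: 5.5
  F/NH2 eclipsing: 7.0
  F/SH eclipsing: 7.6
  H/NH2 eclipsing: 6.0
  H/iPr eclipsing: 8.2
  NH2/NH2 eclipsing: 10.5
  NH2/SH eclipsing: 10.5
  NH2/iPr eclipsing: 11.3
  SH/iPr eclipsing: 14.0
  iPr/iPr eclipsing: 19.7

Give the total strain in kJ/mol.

27.3 kJ/mol

This conformer (eclipsed): NH2–iPr eclipsed, SH–NH2 eclipsed, H–F eclipsed; 11.3 + 10.5 + 5.5 = 27.3 kJ/mol.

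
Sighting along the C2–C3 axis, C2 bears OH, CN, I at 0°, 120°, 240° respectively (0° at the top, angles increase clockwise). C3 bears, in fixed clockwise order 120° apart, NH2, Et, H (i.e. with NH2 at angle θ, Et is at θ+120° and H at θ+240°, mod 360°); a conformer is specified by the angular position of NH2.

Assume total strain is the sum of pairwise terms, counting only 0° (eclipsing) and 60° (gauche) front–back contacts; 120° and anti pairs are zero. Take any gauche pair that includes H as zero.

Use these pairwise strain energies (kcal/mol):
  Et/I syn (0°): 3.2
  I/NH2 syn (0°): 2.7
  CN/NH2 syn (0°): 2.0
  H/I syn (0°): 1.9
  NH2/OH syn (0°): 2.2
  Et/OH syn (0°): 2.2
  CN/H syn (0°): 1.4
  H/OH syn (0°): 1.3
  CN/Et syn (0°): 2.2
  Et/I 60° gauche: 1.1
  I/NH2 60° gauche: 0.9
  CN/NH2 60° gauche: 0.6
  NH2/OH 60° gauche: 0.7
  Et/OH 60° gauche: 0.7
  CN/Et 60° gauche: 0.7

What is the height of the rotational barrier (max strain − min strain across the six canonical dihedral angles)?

NH2 at 0° (eclipsed): OH–NH2 eclipsed, CN–Et eclipsed, I–H eclipsed; 2.2 + 2.2 + 1.9 = 6.3 kcal/mol.
NH2 at 60° (staggered): OH–NH2 gauche, CN–NH2 gauche, CN–Et gauche, I–Et gauche; 0.7 + 0.6 + 0.7 + 1.1 = 3.1 kcal/mol.
NH2 at 120° (eclipsed): OH–H eclipsed, CN–NH2 eclipsed, I–Et eclipsed; 1.3 + 2.0 + 3.2 = 6.5 kcal/mol.
NH2 at 180° (staggered): OH–Et gauche, CN–NH2 gauche, I–NH2 gauche, I–Et gauche; 0.7 + 0.6 + 0.9 + 1.1 = 3.3 kcal/mol.
NH2 at 240° (eclipsed): OH–Et eclipsed, CN–H eclipsed, I–NH2 eclipsed; 2.2 + 1.4 + 2.7 = 6.3 kcal/mol.
NH2 at 300° (staggered): OH–NH2 gauche, OH–Et gauche, CN–Et gauche, I–NH2 gauche; 0.7 + 0.7 + 0.7 + 0.9 = 3.0 kcal/mol.
Max at 120° (6.5 kcal/mol), min at 300° (3.0 kcal/mol); barrier = 3.5 kcal/mol.

3.5 kcal/mol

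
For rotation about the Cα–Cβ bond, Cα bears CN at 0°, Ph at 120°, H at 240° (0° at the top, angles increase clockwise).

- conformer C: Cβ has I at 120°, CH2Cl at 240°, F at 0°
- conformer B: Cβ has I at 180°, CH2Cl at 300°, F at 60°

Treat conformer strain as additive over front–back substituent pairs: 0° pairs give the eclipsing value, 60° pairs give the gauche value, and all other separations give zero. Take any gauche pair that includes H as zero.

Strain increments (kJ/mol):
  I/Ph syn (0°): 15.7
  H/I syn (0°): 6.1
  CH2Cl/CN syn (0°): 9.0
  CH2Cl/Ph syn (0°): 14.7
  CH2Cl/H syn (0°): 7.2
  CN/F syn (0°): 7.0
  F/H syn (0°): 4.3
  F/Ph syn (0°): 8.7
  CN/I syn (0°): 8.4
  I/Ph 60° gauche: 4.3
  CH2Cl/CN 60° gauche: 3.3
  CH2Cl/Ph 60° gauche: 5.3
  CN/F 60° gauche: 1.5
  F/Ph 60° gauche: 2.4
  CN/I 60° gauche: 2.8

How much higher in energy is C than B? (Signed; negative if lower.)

C is eclipsed. CN at 0° is eclipsed with F at 0° (7.0); Ph at 120° is eclipsed with I at 120° (15.7); H at 240° is eclipsed with CH2Cl at 240° (7.2). Total 29.9 kJ/mol.
B is staggered. CN at 0° is gauche with CH2Cl at 300° (3.3); CN at 0° is gauche with F at 60° (1.5); Ph at 120° is gauche with I at 180° (4.3); Ph at 120° is gauche with F at 60° (2.4). Total 11.5 kJ/mol.
E(C) − E(B) = 29.9 − 11.5 = +18.4 kJ/mol.

+18.4 kJ/mol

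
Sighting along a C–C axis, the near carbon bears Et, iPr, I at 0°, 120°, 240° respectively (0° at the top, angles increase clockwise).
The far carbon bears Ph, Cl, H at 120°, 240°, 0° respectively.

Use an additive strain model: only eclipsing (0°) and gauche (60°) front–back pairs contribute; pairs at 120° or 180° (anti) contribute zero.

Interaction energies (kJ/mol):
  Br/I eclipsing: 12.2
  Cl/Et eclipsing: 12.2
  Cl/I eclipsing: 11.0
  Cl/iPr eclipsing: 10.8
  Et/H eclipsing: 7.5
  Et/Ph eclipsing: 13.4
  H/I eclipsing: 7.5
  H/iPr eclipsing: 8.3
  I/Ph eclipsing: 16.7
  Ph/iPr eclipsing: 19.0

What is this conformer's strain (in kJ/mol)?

This conformer (eclipsed): Et(0°)/H(0°) eclipsed 7.5; iPr(120°)/Ph(120°) eclipsed 19.0; I(240°)/Cl(240°) eclipsed 11.0 → 37.5 kJ/mol.

37.5 kJ/mol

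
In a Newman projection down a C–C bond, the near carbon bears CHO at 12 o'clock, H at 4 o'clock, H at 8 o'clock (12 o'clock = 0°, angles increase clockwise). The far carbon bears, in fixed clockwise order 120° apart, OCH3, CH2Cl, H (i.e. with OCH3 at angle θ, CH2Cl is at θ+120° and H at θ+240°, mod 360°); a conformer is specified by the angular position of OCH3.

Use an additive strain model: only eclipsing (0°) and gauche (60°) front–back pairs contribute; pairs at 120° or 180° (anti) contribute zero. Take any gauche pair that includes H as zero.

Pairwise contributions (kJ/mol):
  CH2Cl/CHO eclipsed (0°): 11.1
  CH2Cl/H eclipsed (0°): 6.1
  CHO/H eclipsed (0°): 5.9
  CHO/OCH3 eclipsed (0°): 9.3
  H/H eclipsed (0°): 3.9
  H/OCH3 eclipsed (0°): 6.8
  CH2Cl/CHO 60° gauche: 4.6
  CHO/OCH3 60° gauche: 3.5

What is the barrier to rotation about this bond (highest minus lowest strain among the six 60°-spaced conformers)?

OCH3 at 0° (eclipsed): CHO(0°)/OCH3(0°) eclipsed 9.3; H(120°)/CH2Cl(120°) eclipsed 6.1; H(240°)/H(240°) eclipsed 3.9 → 19.3 kJ/mol.
OCH3 at 60° (staggered): CHO(0°)/OCH3(60°) gauche 3.5 → 3.5 kJ/mol.
OCH3 at 120° (eclipsed): CHO(0°)/H(0°) eclipsed 5.9; H(120°)/OCH3(120°) eclipsed 6.8; H(240°)/CH2Cl(240°) eclipsed 6.1 → 18.8 kJ/mol.
OCH3 at 180° (staggered): CHO(0°)/CH2Cl(300°) gauche 4.6 → 4.6 kJ/mol.
OCH3 at 240° (eclipsed): CHO(0°)/CH2Cl(0°) eclipsed 11.1; H(120°)/H(120°) eclipsed 3.9; H(240°)/OCH3(240°) eclipsed 6.8 → 21.8 kJ/mol.
OCH3 at 300° (staggered): CHO(0°)/OCH3(300°) gauche 3.5; CHO(0°)/CH2Cl(60°) gauche 4.6 → 8.1 kJ/mol.
Max at 240° (21.8 kJ/mol), min at 60° (3.5 kJ/mol); barrier = 18.3 kJ/mol.

18.3 kJ/mol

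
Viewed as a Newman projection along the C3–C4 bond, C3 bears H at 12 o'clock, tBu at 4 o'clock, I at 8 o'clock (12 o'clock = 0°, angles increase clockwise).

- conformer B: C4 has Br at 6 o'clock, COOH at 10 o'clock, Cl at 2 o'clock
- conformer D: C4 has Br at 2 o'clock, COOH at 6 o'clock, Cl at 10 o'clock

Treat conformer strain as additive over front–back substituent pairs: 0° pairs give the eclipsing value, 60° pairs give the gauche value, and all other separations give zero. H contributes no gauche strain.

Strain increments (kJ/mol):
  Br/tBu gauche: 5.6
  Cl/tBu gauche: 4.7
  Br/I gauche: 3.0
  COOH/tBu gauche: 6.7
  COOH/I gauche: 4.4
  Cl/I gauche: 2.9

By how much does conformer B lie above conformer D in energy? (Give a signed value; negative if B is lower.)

B (staggered): tBu–Br gauche, tBu–Cl gauche, I–Br gauche, I–COOH gauche; 5.6 + 4.7 + 3.0 + 4.4 = 17.7 kJ/mol.
D (staggered): tBu–Br gauche, tBu–COOH gauche, I–COOH gauche, I–Cl gauche; 5.6 + 6.7 + 4.4 + 2.9 = 19.6 kJ/mol.
E(B) − E(D) = 17.7 − 19.6 = -1.9 kJ/mol.

-1.9 kJ/mol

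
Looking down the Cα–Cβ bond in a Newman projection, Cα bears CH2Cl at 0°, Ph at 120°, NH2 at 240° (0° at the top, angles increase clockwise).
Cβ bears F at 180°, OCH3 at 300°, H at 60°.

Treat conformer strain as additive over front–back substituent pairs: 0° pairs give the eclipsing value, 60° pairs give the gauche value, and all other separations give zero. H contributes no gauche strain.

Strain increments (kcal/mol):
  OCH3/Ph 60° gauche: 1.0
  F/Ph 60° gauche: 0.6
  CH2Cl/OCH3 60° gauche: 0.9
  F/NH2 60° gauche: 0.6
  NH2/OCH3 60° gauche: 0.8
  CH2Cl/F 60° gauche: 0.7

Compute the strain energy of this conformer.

2.9 kcal/mol

This conformer is staggered. CH2Cl at 0° is gauche with OCH3 at 300° (0.9); Ph at 120° is gauche with F at 180° (0.6); NH2 at 240° is gauche with F at 180° (0.6); NH2 at 240° is gauche with OCH3 at 300° (0.8). Total 2.9 kcal/mol.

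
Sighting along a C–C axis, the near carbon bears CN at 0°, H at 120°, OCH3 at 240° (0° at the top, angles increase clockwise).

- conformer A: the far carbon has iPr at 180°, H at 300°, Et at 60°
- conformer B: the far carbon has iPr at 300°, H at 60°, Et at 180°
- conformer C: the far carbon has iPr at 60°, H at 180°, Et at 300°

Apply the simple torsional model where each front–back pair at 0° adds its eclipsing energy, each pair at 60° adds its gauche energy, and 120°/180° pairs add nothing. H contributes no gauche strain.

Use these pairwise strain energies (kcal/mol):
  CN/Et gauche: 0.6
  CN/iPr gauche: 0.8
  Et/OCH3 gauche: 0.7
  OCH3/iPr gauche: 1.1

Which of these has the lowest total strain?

A (staggered): CN–Et gauche, OCH3–iPr gauche; 0.6 + 1.1 = 1.7 kcal/mol.
B (staggered): CN–iPr gauche, OCH3–iPr gauche, OCH3–Et gauche; 0.8 + 1.1 + 0.7 = 2.6 kcal/mol.
C (staggered): CN–iPr gauche, CN–Et gauche, OCH3–Et gauche; 0.8 + 0.6 + 0.7 = 2.1 kcal/mol.
A has the lowest total (1.7 kcal/mol).

A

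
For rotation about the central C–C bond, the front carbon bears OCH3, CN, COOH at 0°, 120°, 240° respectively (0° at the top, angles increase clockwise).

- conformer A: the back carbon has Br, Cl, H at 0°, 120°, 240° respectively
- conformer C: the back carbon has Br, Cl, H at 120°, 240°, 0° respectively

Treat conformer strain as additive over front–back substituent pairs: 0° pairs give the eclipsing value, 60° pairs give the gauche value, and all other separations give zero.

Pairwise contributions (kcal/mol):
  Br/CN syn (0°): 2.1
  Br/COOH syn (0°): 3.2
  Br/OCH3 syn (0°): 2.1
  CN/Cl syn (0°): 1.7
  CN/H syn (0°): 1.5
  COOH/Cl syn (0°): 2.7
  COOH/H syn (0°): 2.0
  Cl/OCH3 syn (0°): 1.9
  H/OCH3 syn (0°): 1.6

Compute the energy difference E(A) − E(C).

-0.6 kcal/mol

A (eclipsed): OCH3–Br eclipsed, CN–Cl eclipsed, COOH–H eclipsed; 2.1 + 1.7 + 2.0 = 5.8 kcal/mol.
C (eclipsed): OCH3–H eclipsed, CN–Br eclipsed, COOH–Cl eclipsed; 1.6 + 2.1 + 2.7 = 6.4 kcal/mol.
E(A) − E(C) = 5.8 − 6.4 = -0.6 kcal/mol.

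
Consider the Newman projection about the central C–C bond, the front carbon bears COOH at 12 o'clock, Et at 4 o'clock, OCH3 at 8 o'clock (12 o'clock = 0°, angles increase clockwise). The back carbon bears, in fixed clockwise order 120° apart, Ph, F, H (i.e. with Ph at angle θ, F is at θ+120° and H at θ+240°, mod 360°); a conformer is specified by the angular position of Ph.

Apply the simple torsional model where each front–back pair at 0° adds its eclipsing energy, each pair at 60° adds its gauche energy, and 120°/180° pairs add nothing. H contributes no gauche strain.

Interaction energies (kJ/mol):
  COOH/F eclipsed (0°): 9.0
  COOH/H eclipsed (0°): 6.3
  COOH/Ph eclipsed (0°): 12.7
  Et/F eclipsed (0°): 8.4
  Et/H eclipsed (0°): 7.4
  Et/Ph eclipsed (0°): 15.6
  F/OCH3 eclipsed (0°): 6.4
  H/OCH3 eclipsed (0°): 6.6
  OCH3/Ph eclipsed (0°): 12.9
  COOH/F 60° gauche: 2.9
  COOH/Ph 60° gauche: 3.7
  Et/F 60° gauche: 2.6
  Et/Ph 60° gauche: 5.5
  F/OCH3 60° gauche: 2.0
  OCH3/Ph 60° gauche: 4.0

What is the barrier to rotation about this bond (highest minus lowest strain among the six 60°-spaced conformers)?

16.1 kJ/mol

Ph at 0° (eclipsed): COOH–Ph eclipsed, Et–F eclipsed, OCH3–H eclipsed; 12.7 + 8.4 + 6.6 = 27.7 kJ/mol.
Ph at 60° (staggered): COOH–Ph gauche, Et–Ph gauche, Et–F gauche, OCH3–F gauche; 3.7 + 5.5 + 2.6 + 2.0 = 13.8 kJ/mol.
Ph at 120° (eclipsed): COOH–H eclipsed, Et–Ph eclipsed, OCH3–F eclipsed; 6.3 + 15.6 + 6.4 = 28.3 kJ/mol.
Ph at 180° (staggered): COOH–F gauche, Et–Ph gauche, OCH3–Ph gauche, OCH3–F gauche; 2.9 + 5.5 + 4.0 + 2.0 = 14.4 kJ/mol.
Ph at 240° (eclipsed): COOH–F eclipsed, Et–H eclipsed, OCH3–Ph eclipsed; 9.0 + 7.4 + 12.9 = 29.3 kJ/mol.
Ph at 300° (staggered): COOH–Ph gauche, COOH–F gauche, Et–F gauche, OCH3–Ph gauche; 3.7 + 2.9 + 2.6 + 4.0 = 13.2 kJ/mol.
Max at 240° (29.3 kJ/mol), min at 300° (13.2 kJ/mol); barrier = 16.1 kJ/mol.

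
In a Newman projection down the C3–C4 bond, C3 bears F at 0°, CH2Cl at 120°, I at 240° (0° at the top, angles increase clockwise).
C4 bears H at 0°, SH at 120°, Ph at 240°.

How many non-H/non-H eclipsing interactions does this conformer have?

Non-H eclipsing pairs: CH2Cl(120°)/SH(120°); I(240°)/Ph(240°) — 2 interactions.

2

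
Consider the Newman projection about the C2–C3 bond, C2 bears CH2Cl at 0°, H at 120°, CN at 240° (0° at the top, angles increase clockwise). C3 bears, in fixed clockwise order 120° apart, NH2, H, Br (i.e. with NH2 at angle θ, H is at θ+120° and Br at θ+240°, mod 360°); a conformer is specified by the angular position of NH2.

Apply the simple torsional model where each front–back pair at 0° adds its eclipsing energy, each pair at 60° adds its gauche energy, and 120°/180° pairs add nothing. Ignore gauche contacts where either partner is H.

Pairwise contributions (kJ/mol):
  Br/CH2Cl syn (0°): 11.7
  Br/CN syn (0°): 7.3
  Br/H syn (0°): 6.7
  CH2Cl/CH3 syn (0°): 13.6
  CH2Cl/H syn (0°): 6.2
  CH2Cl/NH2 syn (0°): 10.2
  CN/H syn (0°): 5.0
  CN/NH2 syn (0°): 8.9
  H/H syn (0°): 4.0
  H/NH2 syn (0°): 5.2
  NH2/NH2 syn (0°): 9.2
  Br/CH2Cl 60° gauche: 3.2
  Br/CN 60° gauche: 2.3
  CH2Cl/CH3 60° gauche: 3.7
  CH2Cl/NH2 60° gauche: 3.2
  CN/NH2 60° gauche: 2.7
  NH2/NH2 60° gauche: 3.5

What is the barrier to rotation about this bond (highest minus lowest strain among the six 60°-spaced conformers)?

NH2 at 0° (eclipsed): CH2Cl(0°)/NH2(0°) eclipsed 10.2; H(120°)/H(120°) eclipsed 4.0; CN(240°)/Br(240°) eclipsed 7.3 → 21.5 kJ/mol.
NH2 at 60° (staggered): CH2Cl(0°)/NH2(60°) gauche 3.2; CH2Cl(0°)/Br(300°) gauche 3.2; CN(240°)/Br(300°) gauche 2.3 → 8.7 kJ/mol.
NH2 at 120° (eclipsed): CH2Cl(0°)/Br(0°) eclipsed 11.7; H(120°)/NH2(120°) eclipsed 5.2; CN(240°)/H(240°) eclipsed 5.0 → 21.9 kJ/mol.
NH2 at 180° (staggered): CH2Cl(0°)/Br(60°) gauche 3.2; CN(240°)/NH2(180°) gauche 2.7 → 5.9 kJ/mol.
NH2 at 240° (eclipsed): CH2Cl(0°)/H(0°) eclipsed 6.2; H(120°)/Br(120°) eclipsed 6.7; CN(240°)/NH2(240°) eclipsed 8.9 → 21.8 kJ/mol.
NH2 at 300° (staggered): CH2Cl(0°)/NH2(300°) gauche 3.2; CN(240°)/NH2(300°) gauche 2.7; CN(240°)/Br(180°) gauche 2.3 → 8.2 kJ/mol.
Max at 120° (21.9 kJ/mol), min at 180° (5.9 kJ/mol); barrier = 16.0 kJ/mol.

16.0 kJ/mol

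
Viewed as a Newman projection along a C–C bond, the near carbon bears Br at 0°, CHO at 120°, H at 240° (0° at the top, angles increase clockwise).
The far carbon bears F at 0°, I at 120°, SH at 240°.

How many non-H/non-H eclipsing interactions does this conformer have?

2

Non-H eclipsing pairs: Br(0°)/F(0°); CHO(120°)/I(120°) — 2 interactions.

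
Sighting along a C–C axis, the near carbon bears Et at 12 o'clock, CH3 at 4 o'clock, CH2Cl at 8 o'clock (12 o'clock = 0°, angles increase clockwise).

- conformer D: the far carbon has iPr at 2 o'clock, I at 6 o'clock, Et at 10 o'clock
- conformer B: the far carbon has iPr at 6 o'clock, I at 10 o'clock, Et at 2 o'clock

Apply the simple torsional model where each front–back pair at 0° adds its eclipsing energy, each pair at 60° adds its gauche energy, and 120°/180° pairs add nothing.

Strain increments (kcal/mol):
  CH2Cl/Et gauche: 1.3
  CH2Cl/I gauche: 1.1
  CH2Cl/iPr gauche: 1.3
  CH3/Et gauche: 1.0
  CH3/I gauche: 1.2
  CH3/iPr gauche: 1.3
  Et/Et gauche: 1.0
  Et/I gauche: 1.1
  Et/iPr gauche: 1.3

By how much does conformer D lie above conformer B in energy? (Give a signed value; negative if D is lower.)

D (staggered): Et(0°)/iPr(60°) gauche 1.3; Et(0°)/Et(300°) gauche 1.0; CH3(120°)/iPr(60°) gauche 1.3; CH3(120°)/I(180°) gauche 1.2; CH2Cl(240°)/I(180°) gauche 1.1; CH2Cl(240°)/Et(300°) gauche 1.3 → 7.2 kcal/mol.
B (staggered): Et(0°)/I(300°) gauche 1.1; Et(0°)/Et(60°) gauche 1.0; CH3(120°)/iPr(180°) gauche 1.3; CH3(120°)/Et(60°) gauche 1.0; CH2Cl(240°)/iPr(180°) gauche 1.3; CH2Cl(240°)/I(300°) gauche 1.1 → 6.8 kcal/mol.
E(D) − E(B) = 7.2 − 6.8 = +0.4 kcal/mol.

+0.4 kcal/mol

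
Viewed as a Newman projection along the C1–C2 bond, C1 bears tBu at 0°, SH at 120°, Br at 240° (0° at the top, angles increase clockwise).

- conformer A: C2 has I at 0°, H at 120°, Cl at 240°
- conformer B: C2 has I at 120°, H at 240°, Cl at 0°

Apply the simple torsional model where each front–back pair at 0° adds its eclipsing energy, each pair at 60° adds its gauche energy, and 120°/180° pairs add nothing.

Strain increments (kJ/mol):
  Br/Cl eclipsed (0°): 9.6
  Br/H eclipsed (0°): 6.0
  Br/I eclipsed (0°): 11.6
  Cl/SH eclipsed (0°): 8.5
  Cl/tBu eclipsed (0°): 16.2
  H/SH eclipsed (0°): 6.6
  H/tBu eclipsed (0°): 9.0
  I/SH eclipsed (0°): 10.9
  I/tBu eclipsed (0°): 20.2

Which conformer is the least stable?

A

A (eclipsed): tBu(0°)/I(0°) eclipsed 20.2; SH(120°)/H(120°) eclipsed 6.6; Br(240°)/Cl(240°) eclipsed 9.6 → 36.4 kJ/mol.
B (eclipsed): tBu(0°)/Cl(0°) eclipsed 16.2; SH(120°)/I(120°) eclipsed 10.9; Br(240°)/H(240°) eclipsed 6.0 → 33.1 kJ/mol.
A has the highest total (36.4 kJ/mol).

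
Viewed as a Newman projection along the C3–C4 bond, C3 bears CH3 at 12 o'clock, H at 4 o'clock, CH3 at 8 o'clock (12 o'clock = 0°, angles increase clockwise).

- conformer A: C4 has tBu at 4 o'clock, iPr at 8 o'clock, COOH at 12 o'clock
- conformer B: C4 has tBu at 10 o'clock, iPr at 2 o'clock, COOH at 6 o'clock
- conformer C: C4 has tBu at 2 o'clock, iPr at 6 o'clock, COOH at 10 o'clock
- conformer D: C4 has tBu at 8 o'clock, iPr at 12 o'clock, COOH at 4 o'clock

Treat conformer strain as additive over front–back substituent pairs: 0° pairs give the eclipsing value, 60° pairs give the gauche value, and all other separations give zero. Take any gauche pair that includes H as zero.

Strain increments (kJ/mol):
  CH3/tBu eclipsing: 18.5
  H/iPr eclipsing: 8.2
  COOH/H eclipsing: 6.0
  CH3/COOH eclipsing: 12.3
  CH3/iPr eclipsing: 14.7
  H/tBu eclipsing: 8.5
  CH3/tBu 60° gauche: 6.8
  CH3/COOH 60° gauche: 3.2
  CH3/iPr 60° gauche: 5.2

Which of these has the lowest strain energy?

C

A (eclipsed): CH3–COOH eclipsed, H–tBu eclipsed, CH3–iPr eclipsed; 12.3 + 8.5 + 14.7 = 35.5 kJ/mol.
B (staggered): CH3–tBu gauche, CH3–iPr gauche, CH3–tBu gauche, CH3–COOH gauche; 6.8 + 5.2 + 6.8 + 3.2 = 22.0 kJ/mol.
C (staggered): CH3–tBu gauche, CH3–COOH gauche, CH3–iPr gauche, CH3–COOH gauche; 6.8 + 3.2 + 5.2 + 3.2 = 18.4 kJ/mol.
D (eclipsed): CH3–iPr eclipsed, H–COOH eclipsed, CH3–tBu eclipsed; 14.7 + 6.0 + 18.5 = 39.2 kJ/mol.
C has the lowest total (18.4 kJ/mol).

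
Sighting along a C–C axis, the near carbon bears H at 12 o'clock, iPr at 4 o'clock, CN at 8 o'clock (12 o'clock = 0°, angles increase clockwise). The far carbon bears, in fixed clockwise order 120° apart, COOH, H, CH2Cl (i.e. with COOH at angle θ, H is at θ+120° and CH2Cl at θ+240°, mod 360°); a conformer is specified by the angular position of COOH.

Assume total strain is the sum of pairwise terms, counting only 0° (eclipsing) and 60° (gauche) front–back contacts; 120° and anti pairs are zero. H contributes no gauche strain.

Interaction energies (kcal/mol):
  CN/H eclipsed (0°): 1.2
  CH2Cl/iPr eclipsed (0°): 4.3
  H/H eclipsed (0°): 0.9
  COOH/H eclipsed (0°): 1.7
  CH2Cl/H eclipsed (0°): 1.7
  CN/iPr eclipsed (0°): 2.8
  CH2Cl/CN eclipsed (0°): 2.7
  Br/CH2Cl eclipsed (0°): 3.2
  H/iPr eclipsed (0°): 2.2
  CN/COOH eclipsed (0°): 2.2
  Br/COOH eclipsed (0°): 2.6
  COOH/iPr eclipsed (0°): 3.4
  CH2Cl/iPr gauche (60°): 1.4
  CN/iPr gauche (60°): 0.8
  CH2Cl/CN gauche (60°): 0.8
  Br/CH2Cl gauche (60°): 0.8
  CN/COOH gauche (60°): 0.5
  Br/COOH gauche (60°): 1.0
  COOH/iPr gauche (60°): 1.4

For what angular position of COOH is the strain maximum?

COOH at 0° (eclipsed): H(0°)/COOH(0°) eclipsed 1.7; iPr(120°)/H(120°) eclipsed 2.2; CN(240°)/CH2Cl(240°) eclipsed 2.7 → 6.6 kcal/mol.
COOH at 60° (staggered): iPr(120°)/COOH(60°) gauche 1.4; CN(240°)/CH2Cl(300°) gauche 0.8 → 2.2 kcal/mol.
COOH at 120° (eclipsed): H(0°)/CH2Cl(0°) eclipsed 1.7; iPr(120°)/COOH(120°) eclipsed 3.4; CN(240°)/H(240°) eclipsed 1.2 → 6.3 kcal/mol.
COOH at 180° (staggered): iPr(120°)/COOH(180°) gauche 1.4; iPr(120°)/CH2Cl(60°) gauche 1.4; CN(240°)/COOH(180°) gauche 0.5 → 3.3 kcal/mol.
COOH at 240° (eclipsed): H(0°)/H(0°) eclipsed 0.9; iPr(120°)/CH2Cl(120°) eclipsed 4.3; CN(240°)/COOH(240°) eclipsed 2.2 → 7.4 kcal/mol.
COOH at 300° (staggered): iPr(120°)/CH2Cl(180°) gauche 1.4; CN(240°)/COOH(300°) gauche 0.5; CN(240°)/CH2Cl(180°) gauche 0.8 → 2.7 kcal/mol.
The maximum (7.4 kcal/mol) occurs with COOH at 240°.

240°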